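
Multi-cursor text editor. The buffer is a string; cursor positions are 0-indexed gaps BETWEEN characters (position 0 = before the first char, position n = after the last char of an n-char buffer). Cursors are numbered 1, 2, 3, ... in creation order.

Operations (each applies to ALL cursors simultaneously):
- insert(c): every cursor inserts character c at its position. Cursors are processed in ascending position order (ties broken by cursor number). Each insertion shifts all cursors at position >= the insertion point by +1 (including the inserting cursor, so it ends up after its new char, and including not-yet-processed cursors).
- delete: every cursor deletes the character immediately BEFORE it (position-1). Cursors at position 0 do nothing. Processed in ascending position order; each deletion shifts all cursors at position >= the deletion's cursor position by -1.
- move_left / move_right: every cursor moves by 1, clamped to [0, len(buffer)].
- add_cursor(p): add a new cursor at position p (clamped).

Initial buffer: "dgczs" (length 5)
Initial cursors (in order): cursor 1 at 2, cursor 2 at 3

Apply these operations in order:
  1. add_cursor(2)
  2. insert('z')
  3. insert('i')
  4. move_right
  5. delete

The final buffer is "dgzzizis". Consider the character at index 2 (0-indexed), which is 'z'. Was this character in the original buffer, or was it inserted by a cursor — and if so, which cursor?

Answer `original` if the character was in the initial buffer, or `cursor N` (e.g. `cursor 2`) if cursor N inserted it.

Answer: cursor 1

Derivation:
After op 1 (add_cursor(2)): buffer="dgczs" (len 5), cursors c1@2 c3@2 c2@3, authorship .....
After op 2 (insert('z')): buffer="dgzzczzs" (len 8), cursors c1@4 c3@4 c2@6, authorship ..13.2..
After op 3 (insert('i')): buffer="dgzziiczizs" (len 11), cursors c1@6 c3@6 c2@9, authorship ..1313.22..
After op 4 (move_right): buffer="dgzziiczizs" (len 11), cursors c1@7 c3@7 c2@10, authorship ..1313.22..
After op 5 (delete): buffer="dgzzizis" (len 8), cursors c1@5 c3@5 c2@7, authorship ..13122.
Authorship (.=original, N=cursor N): . . 1 3 1 2 2 .
Index 2: author = 1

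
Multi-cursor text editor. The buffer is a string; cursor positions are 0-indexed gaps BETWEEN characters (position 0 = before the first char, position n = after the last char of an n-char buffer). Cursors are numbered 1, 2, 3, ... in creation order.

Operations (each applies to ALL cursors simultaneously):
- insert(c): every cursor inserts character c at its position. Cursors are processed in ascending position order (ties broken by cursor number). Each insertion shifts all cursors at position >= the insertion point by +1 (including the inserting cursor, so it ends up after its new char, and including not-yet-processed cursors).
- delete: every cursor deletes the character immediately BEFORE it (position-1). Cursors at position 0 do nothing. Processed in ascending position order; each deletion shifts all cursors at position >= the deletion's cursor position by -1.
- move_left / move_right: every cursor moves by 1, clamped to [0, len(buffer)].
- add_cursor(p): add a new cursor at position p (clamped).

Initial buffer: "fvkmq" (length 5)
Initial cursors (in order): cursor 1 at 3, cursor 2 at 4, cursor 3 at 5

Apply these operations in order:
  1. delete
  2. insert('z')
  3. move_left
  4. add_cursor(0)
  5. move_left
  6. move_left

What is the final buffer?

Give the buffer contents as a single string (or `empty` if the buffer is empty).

After op 1 (delete): buffer="fv" (len 2), cursors c1@2 c2@2 c3@2, authorship ..
After op 2 (insert('z')): buffer="fvzzz" (len 5), cursors c1@5 c2@5 c3@5, authorship ..123
After op 3 (move_left): buffer="fvzzz" (len 5), cursors c1@4 c2@4 c3@4, authorship ..123
After op 4 (add_cursor(0)): buffer="fvzzz" (len 5), cursors c4@0 c1@4 c2@4 c3@4, authorship ..123
After op 5 (move_left): buffer="fvzzz" (len 5), cursors c4@0 c1@3 c2@3 c3@3, authorship ..123
After op 6 (move_left): buffer="fvzzz" (len 5), cursors c4@0 c1@2 c2@2 c3@2, authorship ..123

Answer: fvzzz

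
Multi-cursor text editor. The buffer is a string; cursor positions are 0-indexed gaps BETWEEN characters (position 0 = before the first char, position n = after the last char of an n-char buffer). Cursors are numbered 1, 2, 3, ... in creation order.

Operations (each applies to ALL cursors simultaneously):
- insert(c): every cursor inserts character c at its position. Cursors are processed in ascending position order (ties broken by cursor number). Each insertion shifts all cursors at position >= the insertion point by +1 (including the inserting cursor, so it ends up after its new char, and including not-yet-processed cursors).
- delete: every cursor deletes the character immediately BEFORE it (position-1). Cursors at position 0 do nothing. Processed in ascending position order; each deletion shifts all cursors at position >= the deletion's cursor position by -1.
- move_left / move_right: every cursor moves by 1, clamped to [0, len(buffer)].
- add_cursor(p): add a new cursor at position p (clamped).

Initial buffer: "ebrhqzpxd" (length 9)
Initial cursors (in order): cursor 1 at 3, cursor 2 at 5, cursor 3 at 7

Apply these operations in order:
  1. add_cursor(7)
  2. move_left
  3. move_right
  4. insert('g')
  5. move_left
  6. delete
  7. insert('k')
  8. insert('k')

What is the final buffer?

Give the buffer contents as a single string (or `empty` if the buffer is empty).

Answer: ebkkghkkgzkkkkgxd

Derivation:
After op 1 (add_cursor(7)): buffer="ebrhqzpxd" (len 9), cursors c1@3 c2@5 c3@7 c4@7, authorship .........
After op 2 (move_left): buffer="ebrhqzpxd" (len 9), cursors c1@2 c2@4 c3@6 c4@6, authorship .........
After op 3 (move_right): buffer="ebrhqzpxd" (len 9), cursors c1@3 c2@5 c3@7 c4@7, authorship .........
After op 4 (insert('g')): buffer="ebrghqgzpggxd" (len 13), cursors c1@4 c2@7 c3@11 c4@11, authorship ...1..2..34..
After op 5 (move_left): buffer="ebrghqgzpggxd" (len 13), cursors c1@3 c2@6 c3@10 c4@10, authorship ...1..2..34..
After op 6 (delete): buffer="ebghgzgxd" (len 9), cursors c1@2 c2@4 c3@6 c4@6, authorship ..1.2.4..
After op 7 (insert('k')): buffer="ebkghkgzkkgxd" (len 13), cursors c1@3 c2@6 c3@10 c4@10, authorship ..11.22.344..
After op 8 (insert('k')): buffer="ebkkghkkgzkkkkgxd" (len 17), cursors c1@4 c2@8 c3@14 c4@14, authorship ..111.222.34344..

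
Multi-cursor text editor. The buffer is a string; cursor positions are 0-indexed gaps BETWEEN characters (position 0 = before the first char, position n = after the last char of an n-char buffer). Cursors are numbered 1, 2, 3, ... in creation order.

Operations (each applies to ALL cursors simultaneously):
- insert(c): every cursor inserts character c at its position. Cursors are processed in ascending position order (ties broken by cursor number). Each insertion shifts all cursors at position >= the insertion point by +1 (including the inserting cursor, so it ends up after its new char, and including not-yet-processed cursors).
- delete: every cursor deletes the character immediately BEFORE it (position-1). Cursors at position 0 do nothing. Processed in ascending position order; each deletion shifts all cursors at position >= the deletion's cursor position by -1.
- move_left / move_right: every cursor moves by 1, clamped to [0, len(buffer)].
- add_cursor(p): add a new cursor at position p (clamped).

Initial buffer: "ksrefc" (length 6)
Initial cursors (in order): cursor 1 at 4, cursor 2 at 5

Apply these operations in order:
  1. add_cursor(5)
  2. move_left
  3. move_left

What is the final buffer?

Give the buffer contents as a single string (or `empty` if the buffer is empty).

Answer: ksrefc

Derivation:
After op 1 (add_cursor(5)): buffer="ksrefc" (len 6), cursors c1@4 c2@5 c3@5, authorship ......
After op 2 (move_left): buffer="ksrefc" (len 6), cursors c1@3 c2@4 c3@4, authorship ......
After op 3 (move_left): buffer="ksrefc" (len 6), cursors c1@2 c2@3 c3@3, authorship ......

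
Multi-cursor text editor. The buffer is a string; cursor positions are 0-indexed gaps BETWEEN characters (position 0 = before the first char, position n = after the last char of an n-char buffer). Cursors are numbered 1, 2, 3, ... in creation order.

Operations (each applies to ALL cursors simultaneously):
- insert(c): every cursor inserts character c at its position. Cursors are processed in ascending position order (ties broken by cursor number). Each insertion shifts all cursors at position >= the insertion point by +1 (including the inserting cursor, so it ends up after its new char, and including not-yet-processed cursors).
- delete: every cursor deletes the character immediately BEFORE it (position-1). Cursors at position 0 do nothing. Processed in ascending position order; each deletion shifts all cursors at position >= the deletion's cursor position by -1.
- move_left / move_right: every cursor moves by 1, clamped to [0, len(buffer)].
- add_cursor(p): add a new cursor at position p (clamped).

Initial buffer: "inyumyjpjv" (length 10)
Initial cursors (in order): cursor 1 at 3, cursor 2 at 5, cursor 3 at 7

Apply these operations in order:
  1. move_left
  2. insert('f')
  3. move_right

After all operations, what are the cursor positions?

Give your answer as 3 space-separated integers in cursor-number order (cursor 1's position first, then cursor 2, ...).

Answer: 4 7 10

Derivation:
After op 1 (move_left): buffer="inyumyjpjv" (len 10), cursors c1@2 c2@4 c3@6, authorship ..........
After op 2 (insert('f')): buffer="infyufmyfjpjv" (len 13), cursors c1@3 c2@6 c3@9, authorship ..1..2..3....
After op 3 (move_right): buffer="infyufmyfjpjv" (len 13), cursors c1@4 c2@7 c3@10, authorship ..1..2..3....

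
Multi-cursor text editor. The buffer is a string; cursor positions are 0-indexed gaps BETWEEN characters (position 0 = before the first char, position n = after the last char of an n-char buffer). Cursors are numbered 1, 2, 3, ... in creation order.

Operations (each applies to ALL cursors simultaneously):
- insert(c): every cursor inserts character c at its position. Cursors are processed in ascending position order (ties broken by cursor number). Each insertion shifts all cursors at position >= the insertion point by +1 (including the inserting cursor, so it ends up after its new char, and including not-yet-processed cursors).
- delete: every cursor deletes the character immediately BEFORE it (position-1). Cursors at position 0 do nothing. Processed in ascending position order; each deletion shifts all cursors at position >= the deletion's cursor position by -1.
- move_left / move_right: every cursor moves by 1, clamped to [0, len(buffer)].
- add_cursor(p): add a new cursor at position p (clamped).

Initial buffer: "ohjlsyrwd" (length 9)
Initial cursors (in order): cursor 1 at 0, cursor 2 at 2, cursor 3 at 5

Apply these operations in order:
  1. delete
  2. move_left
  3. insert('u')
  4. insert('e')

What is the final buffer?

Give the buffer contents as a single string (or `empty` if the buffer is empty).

Answer: uueeojuelyrwd

Derivation:
After op 1 (delete): buffer="ojlyrwd" (len 7), cursors c1@0 c2@1 c3@3, authorship .......
After op 2 (move_left): buffer="ojlyrwd" (len 7), cursors c1@0 c2@0 c3@2, authorship .......
After op 3 (insert('u')): buffer="uuojulyrwd" (len 10), cursors c1@2 c2@2 c3@5, authorship 12..3.....
After op 4 (insert('e')): buffer="uueeojuelyrwd" (len 13), cursors c1@4 c2@4 c3@8, authorship 1212..33.....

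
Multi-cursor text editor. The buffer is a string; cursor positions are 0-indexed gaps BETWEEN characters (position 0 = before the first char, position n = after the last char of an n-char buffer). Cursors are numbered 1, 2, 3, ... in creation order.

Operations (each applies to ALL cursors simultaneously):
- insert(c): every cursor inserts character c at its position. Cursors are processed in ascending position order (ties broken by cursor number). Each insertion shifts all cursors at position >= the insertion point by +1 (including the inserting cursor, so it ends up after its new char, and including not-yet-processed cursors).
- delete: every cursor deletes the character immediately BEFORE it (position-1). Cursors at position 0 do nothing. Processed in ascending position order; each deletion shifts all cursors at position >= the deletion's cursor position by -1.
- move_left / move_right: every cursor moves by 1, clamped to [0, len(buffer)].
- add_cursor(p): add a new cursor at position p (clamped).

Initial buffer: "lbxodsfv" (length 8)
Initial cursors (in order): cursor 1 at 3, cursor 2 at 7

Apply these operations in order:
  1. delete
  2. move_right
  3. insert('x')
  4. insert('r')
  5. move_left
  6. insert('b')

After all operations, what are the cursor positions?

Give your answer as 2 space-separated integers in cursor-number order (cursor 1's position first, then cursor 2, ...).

Answer: 5 11

Derivation:
After op 1 (delete): buffer="lbodsv" (len 6), cursors c1@2 c2@5, authorship ......
After op 2 (move_right): buffer="lbodsv" (len 6), cursors c1@3 c2@6, authorship ......
After op 3 (insert('x')): buffer="lboxdsvx" (len 8), cursors c1@4 c2@8, authorship ...1...2
After op 4 (insert('r')): buffer="lboxrdsvxr" (len 10), cursors c1@5 c2@10, authorship ...11...22
After op 5 (move_left): buffer="lboxrdsvxr" (len 10), cursors c1@4 c2@9, authorship ...11...22
After op 6 (insert('b')): buffer="lboxbrdsvxbr" (len 12), cursors c1@5 c2@11, authorship ...111...222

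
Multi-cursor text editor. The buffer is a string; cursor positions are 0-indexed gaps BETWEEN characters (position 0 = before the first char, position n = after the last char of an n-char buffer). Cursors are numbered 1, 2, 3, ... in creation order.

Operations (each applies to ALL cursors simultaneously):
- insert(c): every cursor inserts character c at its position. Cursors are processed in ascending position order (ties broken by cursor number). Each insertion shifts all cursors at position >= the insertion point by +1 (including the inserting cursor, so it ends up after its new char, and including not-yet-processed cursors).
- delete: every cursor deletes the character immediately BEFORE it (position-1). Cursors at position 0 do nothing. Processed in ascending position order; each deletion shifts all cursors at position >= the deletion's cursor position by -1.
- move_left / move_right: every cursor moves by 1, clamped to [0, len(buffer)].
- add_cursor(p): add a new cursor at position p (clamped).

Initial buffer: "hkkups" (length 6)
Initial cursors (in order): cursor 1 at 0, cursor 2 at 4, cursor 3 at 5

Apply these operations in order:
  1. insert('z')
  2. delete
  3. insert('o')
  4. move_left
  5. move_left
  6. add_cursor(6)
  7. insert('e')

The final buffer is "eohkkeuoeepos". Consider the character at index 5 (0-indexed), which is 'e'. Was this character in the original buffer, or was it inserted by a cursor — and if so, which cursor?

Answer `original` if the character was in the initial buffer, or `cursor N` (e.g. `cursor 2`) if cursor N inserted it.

Answer: cursor 2

Derivation:
After op 1 (insert('z')): buffer="zhkkuzpzs" (len 9), cursors c1@1 c2@6 c3@8, authorship 1....2.3.
After op 2 (delete): buffer="hkkups" (len 6), cursors c1@0 c2@4 c3@5, authorship ......
After op 3 (insert('o')): buffer="ohkkuopos" (len 9), cursors c1@1 c2@6 c3@8, authorship 1....2.3.
After op 4 (move_left): buffer="ohkkuopos" (len 9), cursors c1@0 c2@5 c3@7, authorship 1....2.3.
After op 5 (move_left): buffer="ohkkuopos" (len 9), cursors c1@0 c2@4 c3@6, authorship 1....2.3.
After op 6 (add_cursor(6)): buffer="ohkkuopos" (len 9), cursors c1@0 c2@4 c3@6 c4@6, authorship 1....2.3.
After op 7 (insert('e')): buffer="eohkkeuoeepos" (len 13), cursors c1@1 c2@6 c3@10 c4@10, authorship 11...2.234.3.
Authorship (.=original, N=cursor N): 1 1 . . . 2 . 2 3 4 . 3 .
Index 5: author = 2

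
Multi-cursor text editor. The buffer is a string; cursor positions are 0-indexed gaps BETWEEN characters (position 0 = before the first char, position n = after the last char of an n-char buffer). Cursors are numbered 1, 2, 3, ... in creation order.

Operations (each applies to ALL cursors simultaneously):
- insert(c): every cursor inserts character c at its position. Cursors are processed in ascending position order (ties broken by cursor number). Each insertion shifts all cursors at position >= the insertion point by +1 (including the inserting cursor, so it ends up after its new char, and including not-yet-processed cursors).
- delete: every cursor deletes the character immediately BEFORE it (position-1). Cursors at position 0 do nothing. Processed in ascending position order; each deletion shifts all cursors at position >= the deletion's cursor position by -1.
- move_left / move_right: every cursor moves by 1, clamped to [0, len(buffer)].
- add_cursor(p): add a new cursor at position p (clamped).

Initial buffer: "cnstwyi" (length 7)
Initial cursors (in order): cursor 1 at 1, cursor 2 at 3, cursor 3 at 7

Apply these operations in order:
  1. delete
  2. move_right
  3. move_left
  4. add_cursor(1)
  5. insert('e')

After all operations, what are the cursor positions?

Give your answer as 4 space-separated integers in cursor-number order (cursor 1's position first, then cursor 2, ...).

Answer: 1 4 7 4

Derivation:
After op 1 (delete): buffer="ntwy" (len 4), cursors c1@0 c2@1 c3@4, authorship ....
After op 2 (move_right): buffer="ntwy" (len 4), cursors c1@1 c2@2 c3@4, authorship ....
After op 3 (move_left): buffer="ntwy" (len 4), cursors c1@0 c2@1 c3@3, authorship ....
After op 4 (add_cursor(1)): buffer="ntwy" (len 4), cursors c1@0 c2@1 c4@1 c3@3, authorship ....
After op 5 (insert('e')): buffer="eneetwey" (len 8), cursors c1@1 c2@4 c4@4 c3@7, authorship 1.24..3.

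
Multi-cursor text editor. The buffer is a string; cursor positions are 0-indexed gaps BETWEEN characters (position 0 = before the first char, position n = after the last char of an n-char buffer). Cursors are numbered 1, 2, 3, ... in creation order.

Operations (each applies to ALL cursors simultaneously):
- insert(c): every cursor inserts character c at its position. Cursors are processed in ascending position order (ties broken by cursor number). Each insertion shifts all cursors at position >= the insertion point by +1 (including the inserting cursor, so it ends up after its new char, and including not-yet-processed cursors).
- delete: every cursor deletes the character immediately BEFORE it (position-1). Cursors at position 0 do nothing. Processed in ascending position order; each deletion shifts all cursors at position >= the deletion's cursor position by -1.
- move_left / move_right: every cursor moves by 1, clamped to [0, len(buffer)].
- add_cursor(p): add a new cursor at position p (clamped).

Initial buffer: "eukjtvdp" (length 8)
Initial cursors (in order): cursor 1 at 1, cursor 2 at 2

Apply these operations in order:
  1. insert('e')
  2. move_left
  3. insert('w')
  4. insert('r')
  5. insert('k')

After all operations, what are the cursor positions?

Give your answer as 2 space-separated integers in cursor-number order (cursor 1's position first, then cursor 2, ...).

Answer: 4 9

Derivation:
After op 1 (insert('e')): buffer="eeuekjtvdp" (len 10), cursors c1@2 c2@4, authorship .1.2......
After op 2 (move_left): buffer="eeuekjtvdp" (len 10), cursors c1@1 c2@3, authorship .1.2......
After op 3 (insert('w')): buffer="eweuwekjtvdp" (len 12), cursors c1@2 c2@5, authorship .11.22......
After op 4 (insert('r')): buffer="ewreuwrekjtvdp" (len 14), cursors c1@3 c2@7, authorship .111.222......
After op 5 (insert('k')): buffer="ewrkeuwrkekjtvdp" (len 16), cursors c1@4 c2@9, authorship .1111.2222......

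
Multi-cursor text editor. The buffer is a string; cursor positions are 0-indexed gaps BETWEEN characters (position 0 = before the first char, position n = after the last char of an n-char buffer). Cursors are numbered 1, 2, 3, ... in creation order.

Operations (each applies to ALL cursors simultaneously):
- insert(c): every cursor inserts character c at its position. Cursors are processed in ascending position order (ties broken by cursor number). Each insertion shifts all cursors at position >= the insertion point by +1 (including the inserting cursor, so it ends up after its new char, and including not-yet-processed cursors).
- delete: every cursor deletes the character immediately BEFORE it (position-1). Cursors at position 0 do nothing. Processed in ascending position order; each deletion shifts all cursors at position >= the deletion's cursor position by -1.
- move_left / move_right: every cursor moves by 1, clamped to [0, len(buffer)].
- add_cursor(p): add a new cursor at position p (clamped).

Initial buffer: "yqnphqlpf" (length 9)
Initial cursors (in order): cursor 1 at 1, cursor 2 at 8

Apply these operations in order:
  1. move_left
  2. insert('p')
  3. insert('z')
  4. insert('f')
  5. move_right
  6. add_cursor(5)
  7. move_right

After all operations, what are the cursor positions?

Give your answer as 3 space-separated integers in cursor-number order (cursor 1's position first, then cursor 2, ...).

Answer: 5 15 6

Derivation:
After op 1 (move_left): buffer="yqnphqlpf" (len 9), cursors c1@0 c2@7, authorship .........
After op 2 (insert('p')): buffer="pyqnphqlppf" (len 11), cursors c1@1 c2@9, authorship 1.......2..
After op 3 (insert('z')): buffer="pzyqnphqlpzpf" (len 13), cursors c1@2 c2@11, authorship 11.......22..
After op 4 (insert('f')): buffer="pzfyqnphqlpzfpf" (len 15), cursors c1@3 c2@13, authorship 111.......222..
After op 5 (move_right): buffer="pzfyqnphqlpzfpf" (len 15), cursors c1@4 c2@14, authorship 111.......222..
After op 6 (add_cursor(5)): buffer="pzfyqnphqlpzfpf" (len 15), cursors c1@4 c3@5 c2@14, authorship 111.......222..
After op 7 (move_right): buffer="pzfyqnphqlpzfpf" (len 15), cursors c1@5 c3@6 c2@15, authorship 111.......222..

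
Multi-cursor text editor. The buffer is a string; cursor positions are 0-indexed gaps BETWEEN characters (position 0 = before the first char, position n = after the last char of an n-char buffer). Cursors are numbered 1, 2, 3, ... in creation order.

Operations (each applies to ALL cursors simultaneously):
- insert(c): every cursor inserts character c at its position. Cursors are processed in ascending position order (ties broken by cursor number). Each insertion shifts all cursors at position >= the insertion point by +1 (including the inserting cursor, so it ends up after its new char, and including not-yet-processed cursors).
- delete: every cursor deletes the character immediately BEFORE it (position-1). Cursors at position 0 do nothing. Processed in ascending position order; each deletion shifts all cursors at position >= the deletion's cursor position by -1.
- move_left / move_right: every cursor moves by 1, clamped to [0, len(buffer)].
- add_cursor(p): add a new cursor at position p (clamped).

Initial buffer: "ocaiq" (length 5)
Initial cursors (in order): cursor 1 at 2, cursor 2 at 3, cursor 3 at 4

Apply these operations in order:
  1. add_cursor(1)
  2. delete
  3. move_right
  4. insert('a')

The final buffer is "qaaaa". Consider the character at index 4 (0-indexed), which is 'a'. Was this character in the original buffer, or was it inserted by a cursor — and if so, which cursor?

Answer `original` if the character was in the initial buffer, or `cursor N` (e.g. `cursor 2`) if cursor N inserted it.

Answer: cursor 4

Derivation:
After op 1 (add_cursor(1)): buffer="ocaiq" (len 5), cursors c4@1 c1@2 c2@3 c3@4, authorship .....
After op 2 (delete): buffer="q" (len 1), cursors c1@0 c2@0 c3@0 c4@0, authorship .
After op 3 (move_right): buffer="q" (len 1), cursors c1@1 c2@1 c3@1 c4@1, authorship .
After op 4 (insert('a')): buffer="qaaaa" (len 5), cursors c1@5 c2@5 c3@5 c4@5, authorship .1234
Authorship (.=original, N=cursor N): . 1 2 3 4
Index 4: author = 4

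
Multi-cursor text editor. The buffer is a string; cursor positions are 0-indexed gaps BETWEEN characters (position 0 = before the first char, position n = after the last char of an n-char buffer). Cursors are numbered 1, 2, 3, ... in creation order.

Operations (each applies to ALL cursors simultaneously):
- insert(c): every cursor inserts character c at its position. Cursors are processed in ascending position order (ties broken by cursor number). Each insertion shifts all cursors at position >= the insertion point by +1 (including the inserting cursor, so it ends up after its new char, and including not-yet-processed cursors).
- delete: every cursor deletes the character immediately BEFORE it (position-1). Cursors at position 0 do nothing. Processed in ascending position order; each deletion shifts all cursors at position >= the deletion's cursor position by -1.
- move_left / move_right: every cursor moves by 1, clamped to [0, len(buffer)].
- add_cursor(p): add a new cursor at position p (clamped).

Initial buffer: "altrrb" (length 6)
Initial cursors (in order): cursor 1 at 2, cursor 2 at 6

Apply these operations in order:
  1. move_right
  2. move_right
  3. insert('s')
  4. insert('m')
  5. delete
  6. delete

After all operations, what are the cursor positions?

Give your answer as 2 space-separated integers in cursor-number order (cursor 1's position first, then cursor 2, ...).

Answer: 4 6

Derivation:
After op 1 (move_right): buffer="altrrb" (len 6), cursors c1@3 c2@6, authorship ......
After op 2 (move_right): buffer="altrrb" (len 6), cursors c1@4 c2@6, authorship ......
After op 3 (insert('s')): buffer="altrsrbs" (len 8), cursors c1@5 c2@8, authorship ....1..2
After op 4 (insert('m')): buffer="altrsmrbsm" (len 10), cursors c1@6 c2@10, authorship ....11..22
After op 5 (delete): buffer="altrsrbs" (len 8), cursors c1@5 c2@8, authorship ....1..2
After op 6 (delete): buffer="altrrb" (len 6), cursors c1@4 c2@6, authorship ......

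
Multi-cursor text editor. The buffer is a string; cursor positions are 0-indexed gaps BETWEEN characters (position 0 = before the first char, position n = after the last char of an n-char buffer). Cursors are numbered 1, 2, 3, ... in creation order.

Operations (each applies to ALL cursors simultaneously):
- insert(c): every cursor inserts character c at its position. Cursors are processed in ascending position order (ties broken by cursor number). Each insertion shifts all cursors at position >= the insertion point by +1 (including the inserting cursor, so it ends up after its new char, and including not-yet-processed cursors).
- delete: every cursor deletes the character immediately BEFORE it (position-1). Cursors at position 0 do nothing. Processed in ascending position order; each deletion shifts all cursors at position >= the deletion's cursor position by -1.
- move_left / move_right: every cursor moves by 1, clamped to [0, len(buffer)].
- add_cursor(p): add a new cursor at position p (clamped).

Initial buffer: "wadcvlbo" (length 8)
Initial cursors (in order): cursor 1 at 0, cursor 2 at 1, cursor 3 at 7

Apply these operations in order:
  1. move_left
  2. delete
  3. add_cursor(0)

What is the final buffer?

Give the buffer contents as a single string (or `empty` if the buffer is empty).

After op 1 (move_left): buffer="wadcvlbo" (len 8), cursors c1@0 c2@0 c3@6, authorship ........
After op 2 (delete): buffer="wadcvbo" (len 7), cursors c1@0 c2@0 c3@5, authorship .......
After op 3 (add_cursor(0)): buffer="wadcvbo" (len 7), cursors c1@0 c2@0 c4@0 c3@5, authorship .......

Answer: wadcvbo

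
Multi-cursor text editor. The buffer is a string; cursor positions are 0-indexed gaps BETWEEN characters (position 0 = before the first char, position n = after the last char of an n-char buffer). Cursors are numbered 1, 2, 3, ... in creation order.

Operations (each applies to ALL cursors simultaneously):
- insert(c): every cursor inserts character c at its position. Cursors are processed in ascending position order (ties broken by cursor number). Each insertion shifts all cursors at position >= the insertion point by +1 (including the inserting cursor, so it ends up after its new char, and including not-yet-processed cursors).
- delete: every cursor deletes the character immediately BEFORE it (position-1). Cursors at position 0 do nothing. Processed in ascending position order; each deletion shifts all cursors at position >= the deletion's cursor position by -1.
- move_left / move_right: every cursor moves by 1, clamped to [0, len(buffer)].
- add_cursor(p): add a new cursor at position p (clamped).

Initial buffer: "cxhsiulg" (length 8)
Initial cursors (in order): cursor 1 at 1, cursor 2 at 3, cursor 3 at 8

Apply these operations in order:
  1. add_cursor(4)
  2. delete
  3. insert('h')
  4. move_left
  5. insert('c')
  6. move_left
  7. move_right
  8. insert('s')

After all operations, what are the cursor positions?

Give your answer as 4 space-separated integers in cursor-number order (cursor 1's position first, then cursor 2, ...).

Answer: 2 9 15 9

Derivation:
After op 1 (add_cursor(4)): buffer="cxhsiulg" (len 8), cursors c1@1 c2@3 c4@4 c3@8, authorship ........
After op 2 (delete): buffer="xiul" (len 4), cursors c1@0 c2@1 c4@1 c3@4, authorship ....
After op 3 (insert('h')): buffer="hxhhiulh" (len 8), cursors c1@1 c2@4 c4@4 c3@8, authorship 1.24...3
After op 4 (move_left): buffer="hxhhiulh" (len 8), cursors c1@0 c2@3 c4@3 c3@7, authorship 1.24...3
After op 5 (insert('c')): buffer="chxhcchiulch" (len 12), cursors c1@1 c2@6 c4@6 c3@11, authorship 11.2244...33
After op 6 (move_left): buffer="chxhcchiulch" (len 12), cursors c1@0 c2@5 c4@5 c3@10, authorship 11.2244...33
After op 7 (move_right): buffer="chxhcchiulch" (len 12), cursors c1@1 c2@6 c4@6 c3@11, authorship 11.2244...33
After op 8 (insert('s')): buffer="cshxhccsshiulcsh" (len 16), cursors c1@2 c2@9 c4@9 c3@15, authorship 111.224244...333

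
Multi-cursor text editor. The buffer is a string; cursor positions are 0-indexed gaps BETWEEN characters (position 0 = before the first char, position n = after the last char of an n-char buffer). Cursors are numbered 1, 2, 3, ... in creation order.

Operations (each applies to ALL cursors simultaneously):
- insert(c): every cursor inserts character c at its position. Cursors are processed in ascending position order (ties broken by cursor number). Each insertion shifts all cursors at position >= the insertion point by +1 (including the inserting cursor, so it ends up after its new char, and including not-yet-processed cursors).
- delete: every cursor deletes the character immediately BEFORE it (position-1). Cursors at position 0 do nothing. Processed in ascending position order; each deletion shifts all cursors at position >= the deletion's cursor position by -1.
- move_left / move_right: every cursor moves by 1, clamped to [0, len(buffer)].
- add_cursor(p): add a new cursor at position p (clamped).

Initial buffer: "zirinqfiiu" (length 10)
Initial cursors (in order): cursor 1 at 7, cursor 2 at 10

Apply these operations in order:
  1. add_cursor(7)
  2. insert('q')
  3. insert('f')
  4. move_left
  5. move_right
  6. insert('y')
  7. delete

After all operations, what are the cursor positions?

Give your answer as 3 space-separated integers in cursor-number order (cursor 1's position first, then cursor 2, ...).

Answer: 11 16 11

Derivation:
After op 1 (add_cursor(7)): buffer="zirinqfiiu" (len 10), cursors c1@7 c3@7 c2@10, authorship ..........
After op 2 (insert('q')): buffer="zirinqfqqiiuq" (len 13), cursors c1@9 c3@9 c2@13, authorship .......13...2
After op 3 (insert('f')): buffer="zirinqfqqffiiuqf" (len 16), cursors c1@11 c3@11 c2@16, authorship .......1313...22
After op 4 (move_left): buffer="zirinqfqqffiiuqf" (len 16), cursors c1@10 c3@10 c2@15, authorship .......1313...22
After op 5 (move_right): buffer="zirinqfqqffiiuqf" (len 16), cursors c1@11 c3@11 c2@16, authorship .......1313...22
After op 6 (insert('y')): buffer="zirinqfqqffyyiiuqfy" (len 19), cursors c1@13 c3@13 c2@19, authorship .......131313...222
After op 7 (delete): buffer="zirinqfqqffiiuqf" (len 16), cursors c1@11 c3@11 c2@16, authorship .......1313...22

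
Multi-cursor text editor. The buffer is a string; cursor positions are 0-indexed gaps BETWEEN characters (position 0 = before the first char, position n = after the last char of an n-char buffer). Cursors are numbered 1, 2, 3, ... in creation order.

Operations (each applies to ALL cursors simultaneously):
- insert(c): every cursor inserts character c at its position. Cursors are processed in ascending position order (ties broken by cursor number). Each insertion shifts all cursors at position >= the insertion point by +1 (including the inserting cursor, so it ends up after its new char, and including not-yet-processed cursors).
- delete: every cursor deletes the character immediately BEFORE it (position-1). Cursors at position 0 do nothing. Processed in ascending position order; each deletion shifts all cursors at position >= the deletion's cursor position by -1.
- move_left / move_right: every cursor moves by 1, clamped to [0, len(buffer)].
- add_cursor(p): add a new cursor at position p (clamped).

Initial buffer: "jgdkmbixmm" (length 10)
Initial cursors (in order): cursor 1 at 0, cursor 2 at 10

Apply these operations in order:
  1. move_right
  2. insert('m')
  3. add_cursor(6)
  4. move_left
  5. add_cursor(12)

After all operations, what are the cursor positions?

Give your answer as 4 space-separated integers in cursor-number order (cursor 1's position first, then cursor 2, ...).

Answer: 1 11 5 12

Derivation:
After op 1 (move_right): buffer="jgdkmbixmm" (len 10), cursors c1@1 c2@10, authorship ..........
After op 2 (insert('m')): buffer="jmgdkmbixmmm" (len 12), cursors c1@2 c2@12, authorship .1.........2
After op 3 (add_cursor(6)): buffer="jmgdkmbixmmm" (len 12), cursors c1@2 c3@6 c2@12, authorship .1.........2
After op 4 (move_left): buffer="jmgdkmbixmmm" (len 12), cursors c1@1 c3@5 c2@11, authorship .1.........2
After op 5 (add_cursor(12)): buffer="jmgdkmbixmmm" (len 12), cursors c1@1 c3@5 c2@11 c4@12, authorship .1.........2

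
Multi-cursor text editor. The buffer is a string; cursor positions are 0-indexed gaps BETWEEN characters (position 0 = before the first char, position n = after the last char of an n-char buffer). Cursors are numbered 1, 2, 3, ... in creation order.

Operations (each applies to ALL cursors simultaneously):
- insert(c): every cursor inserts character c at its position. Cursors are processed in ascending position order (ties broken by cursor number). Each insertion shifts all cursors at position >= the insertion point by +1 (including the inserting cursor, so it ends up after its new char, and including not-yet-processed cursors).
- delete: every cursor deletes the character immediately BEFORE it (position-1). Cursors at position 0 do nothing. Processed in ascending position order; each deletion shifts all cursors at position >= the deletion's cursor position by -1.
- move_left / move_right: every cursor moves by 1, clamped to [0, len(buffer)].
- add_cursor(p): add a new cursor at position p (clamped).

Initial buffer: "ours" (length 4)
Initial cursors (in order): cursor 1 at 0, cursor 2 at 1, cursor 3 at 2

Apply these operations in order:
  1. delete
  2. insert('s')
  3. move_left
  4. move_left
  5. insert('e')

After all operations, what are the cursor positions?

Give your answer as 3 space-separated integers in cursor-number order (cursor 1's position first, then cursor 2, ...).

Answer: 4 4 4

Derivation:
After op 1 (delete): buffer="rs" (len 2), cursors c1@0 c2@0 c3@0, authorship ..
After op 2 (insert('s')): buffer="sssrs" (len 5), cursors c1@3 c2@3 c3@3, authorship 123..
After op 3 (move_left): buffer="sssrs" (len 5), cursors c1@2 c2@2 c3@2, authorship 123..
After op 4 (move_left): buffer="sssrs" (len 5), cursors c1@1 c2@1 c3@1, authorship 123..
After op 5 (insert('e')): buffer="seeessrs" (len 8), cursors c1@4 c2@4 c3@4, authorship 112323..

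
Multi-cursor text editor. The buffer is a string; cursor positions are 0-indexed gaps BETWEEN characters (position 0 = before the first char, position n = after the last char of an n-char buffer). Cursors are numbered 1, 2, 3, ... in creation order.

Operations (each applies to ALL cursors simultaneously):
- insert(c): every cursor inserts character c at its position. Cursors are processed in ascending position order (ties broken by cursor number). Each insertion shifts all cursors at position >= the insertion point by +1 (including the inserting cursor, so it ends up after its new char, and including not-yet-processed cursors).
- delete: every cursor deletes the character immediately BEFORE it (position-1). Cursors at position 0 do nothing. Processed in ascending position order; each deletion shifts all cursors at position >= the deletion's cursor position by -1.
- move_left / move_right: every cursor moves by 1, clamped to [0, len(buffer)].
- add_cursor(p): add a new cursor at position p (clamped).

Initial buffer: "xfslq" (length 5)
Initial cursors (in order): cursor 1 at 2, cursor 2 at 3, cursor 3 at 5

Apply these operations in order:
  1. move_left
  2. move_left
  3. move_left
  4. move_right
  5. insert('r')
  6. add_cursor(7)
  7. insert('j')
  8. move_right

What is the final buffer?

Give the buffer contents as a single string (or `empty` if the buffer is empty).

Answer: xrrjjfsrjljq

Derivation:
After op 1 (move_left): buffer="xfslq" (len 5), cursors c1@1 c2@2 c3@4, authorship .....
After op 2 (move_left): buffer="xfslq" (len 5), cursors c1@0 c2@1 c3@3, authorship .....
After op 3 (move_left): buffer="xfslq" (len 5), cursors c1@0 c2@0 c3@2, authorship .....
After op 4 (move_right): buffer="xfslq" (len 5), cursors c1@1 c2@1 c3@3, authorship .....
After op 5 (insert('r')): buffer="xrrfsrlq" (len 8), cursors c1@3 c2@3 c3@6, authorship .12..3..
After op 6 (add_cursor(7)): buffer="xrrfsrlq" (len 8), cursors c1@3 c2@3 c3@6 c4@7, authorship .12..3..
After op 7 (insert('j')): buffer="xrrjjfsrjljq" (len 12), cursors c1@5 c2@5 c3@9 c4@11, authorship .1212..33.4.
After op 8 (move_right): buffer="xrrjjfsrjljq" (len 12), cursors c1@6 c2@6 c3@10 c4@12, authorship .1212..33.4.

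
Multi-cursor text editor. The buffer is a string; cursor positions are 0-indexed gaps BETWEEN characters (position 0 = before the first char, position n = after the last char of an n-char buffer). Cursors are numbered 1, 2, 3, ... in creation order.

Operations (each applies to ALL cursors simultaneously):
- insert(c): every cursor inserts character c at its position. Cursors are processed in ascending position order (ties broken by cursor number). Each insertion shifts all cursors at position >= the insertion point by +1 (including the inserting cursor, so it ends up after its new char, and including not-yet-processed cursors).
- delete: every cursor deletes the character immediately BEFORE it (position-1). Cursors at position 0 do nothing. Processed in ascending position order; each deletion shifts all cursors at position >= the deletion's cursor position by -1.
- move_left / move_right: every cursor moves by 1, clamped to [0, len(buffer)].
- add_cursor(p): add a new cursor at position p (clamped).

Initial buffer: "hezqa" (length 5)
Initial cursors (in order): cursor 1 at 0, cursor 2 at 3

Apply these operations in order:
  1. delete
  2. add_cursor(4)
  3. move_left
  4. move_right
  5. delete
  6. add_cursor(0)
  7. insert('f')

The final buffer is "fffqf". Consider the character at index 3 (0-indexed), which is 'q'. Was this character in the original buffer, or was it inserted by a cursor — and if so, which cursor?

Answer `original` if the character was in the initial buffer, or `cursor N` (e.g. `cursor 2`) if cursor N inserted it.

Answer: original

Derivation:
After op 1 (delete): buffer="heqa" (len 4), cursors c1@0 c2@2, authorship ....
After op 2 (add_cursor(4)): buffer="heqa" (len 4), cursors c1@0 c2@2 c3@4, authorship ....
After op 3 (move_left): buffer="heqa" (len 4), cursors c1@0 c2@1 c3@3, authorship ....
After op 4 (move_right): buffer="heqa" (len 4), cursors c1@1 c2@2 c3@4, authorship ....
After op 5 (delete): buffer="q" (len 1), cursors c1@0 c2@0 c3@1, authorship .
After op 6 (add_cursor(0)): buffer="q" (len 1), cursors c1@0 c2@0 c4@0 c3@1, authorship .
After op 7 (insert('f')): buffer="fffqf" (len 5), cursors c1@3 c2@3 c4@3 c3@5, authorship 124.3
Authorship (.=original, N=cursor N): 1 2 4 . 3
Index 3: author = original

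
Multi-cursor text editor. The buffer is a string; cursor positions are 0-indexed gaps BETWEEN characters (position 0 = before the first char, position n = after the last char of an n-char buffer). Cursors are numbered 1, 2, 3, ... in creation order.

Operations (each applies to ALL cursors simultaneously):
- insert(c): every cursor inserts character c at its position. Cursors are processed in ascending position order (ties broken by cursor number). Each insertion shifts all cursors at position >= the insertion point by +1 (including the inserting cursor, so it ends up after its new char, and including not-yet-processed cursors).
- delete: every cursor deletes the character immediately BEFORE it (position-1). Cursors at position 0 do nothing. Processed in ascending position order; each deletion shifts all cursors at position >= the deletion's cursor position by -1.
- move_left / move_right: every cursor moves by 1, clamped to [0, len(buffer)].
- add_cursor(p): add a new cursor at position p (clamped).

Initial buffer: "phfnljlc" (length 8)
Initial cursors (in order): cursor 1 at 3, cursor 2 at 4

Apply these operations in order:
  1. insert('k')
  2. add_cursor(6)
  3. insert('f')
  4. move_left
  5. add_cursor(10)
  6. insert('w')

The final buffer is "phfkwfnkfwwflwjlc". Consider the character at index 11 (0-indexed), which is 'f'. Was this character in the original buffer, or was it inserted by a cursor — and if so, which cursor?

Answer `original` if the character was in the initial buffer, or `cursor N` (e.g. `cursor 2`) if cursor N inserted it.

Answer: cursor 3

Derivation:
After op 1 (insert('k')): buffer="phfknkljlc" (len 10), cursors c1@4 c2@6, authorship ...1.2....
After op 2 (add_cursor(6)): buffer="phfknkljlc" (len 10), cursors c1@4 c2@6 c3@6, authorship ...1.2....
After op 3 (insert('f')): buffer="phfkfnkffljlc" (len 13), cursors c1@5 c2@9 c3@9, authorship ...11.223....
After op 4 (move_left): buffer="phfkfnkffljlc" (len 13), cursors c1@4 c2@8 c3@8, authorship ...11.223....
After op 5 (add_cursor(10)): buffer="phfkfnkffljlc" (len 13), cursors c1@4 c2@8 c3@8 c4@10, authorship ...11.223....
After op 6 (insert('w')): buffer="phfkwfnkfwwflwjlc" (len 17), cursors c1@5 c2@11 c3@11 c4@14, authorship ...111.22233.4...
Authorship (.=original, N=cursor N): . . . 1 1 1 . 2 2 2 3 3 . 4 . . .
Index 11: author = 3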